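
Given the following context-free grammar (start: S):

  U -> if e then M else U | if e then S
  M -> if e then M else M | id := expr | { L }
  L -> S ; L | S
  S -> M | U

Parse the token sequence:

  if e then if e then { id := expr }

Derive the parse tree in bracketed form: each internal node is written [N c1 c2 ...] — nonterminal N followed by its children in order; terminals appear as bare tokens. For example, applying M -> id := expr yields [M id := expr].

S
U
if e then S
if e then U
if e then if e then S
if e then if e then M
if e then if e then { L }
if e then if e then { S }
if e then if e then { M }
if e then if e then { id := expr }

[S [U if e then [S [U if e then [S [M { [L [S [M id := expr]]] }]]]]]]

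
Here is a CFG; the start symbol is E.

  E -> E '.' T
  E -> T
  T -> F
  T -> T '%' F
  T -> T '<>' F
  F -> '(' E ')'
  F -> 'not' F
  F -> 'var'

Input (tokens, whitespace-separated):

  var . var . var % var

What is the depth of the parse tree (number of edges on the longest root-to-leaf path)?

5

[E [E [E [T [F var]]] . [T [F var]]] . [T [T [F var]] % [F var]]]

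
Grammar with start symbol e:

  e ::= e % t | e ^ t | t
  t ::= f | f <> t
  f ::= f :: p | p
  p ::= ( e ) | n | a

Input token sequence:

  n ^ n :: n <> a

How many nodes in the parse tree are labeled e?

2

[e [e [t [f [p n]]]] ^ [t [f [f [p n]] :: [p n]] <> [t [f [p a]]]]]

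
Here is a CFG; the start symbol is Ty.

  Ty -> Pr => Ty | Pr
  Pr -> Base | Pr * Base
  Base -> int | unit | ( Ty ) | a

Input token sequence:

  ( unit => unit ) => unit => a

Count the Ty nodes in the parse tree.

5

[Ty [Pr [Base ( [Ty [Pr [Base unit]] => [Ty [Pr [Base unit]]]] )]] => [Ty [Pr [Base unit]] => [Ty [Pr [Base a]]]]]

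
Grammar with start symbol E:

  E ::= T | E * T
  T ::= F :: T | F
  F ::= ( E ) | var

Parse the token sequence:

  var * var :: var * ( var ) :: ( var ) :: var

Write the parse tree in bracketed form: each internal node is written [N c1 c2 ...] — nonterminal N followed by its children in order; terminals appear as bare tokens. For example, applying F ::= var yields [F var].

E
E * T
E * T * T
T * T * T
F * T * T
var * T * T
var * F :: T * T
var * var :: T * T
var * var :: F * T
var * var :: var * T
var * var :: var * F :: T
var * var :: var * ( E ) :: T
var * var :: var * ( T ) :: T
var * var :: var * ( F ) :: T
var * var :: var * ( var ) :: T
var * var :: var * ( var ) :: F :: T
var * var :: var * ( var ) :: ( E ) :: T
var * var :: var * ( var ) :: ( T ) :: T
var * var :: var * ( var ) :: ( F ) :: T
var * var :: var * ( var ) :: ( var ) :: T
var * var :: var * ( var ) :: ( var ) :: F
var * var :: var * ( var ) :: ( var ) :: var

[E [E [E [T [F var]]] * [T [F var] :: [T [F var]]]] * [T [F ( [E [T [F var]]] )] :: [T [F ( [E [T [F var]]] )] :: [T [F var]]]]]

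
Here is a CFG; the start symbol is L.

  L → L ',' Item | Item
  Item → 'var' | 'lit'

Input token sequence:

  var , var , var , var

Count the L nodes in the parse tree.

4

[L [L [L [L [Item var]] , [Item var]] , [Item var]] , [Item var]]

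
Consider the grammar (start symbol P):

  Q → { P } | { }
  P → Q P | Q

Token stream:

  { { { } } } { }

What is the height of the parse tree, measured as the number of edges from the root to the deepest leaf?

[P [Q { [P [Q { [P [Q { }]] }]] }] [P [Q { }]]]

6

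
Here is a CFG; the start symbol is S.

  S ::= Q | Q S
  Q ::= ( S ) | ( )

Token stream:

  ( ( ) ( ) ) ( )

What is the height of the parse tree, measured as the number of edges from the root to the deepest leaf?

5

[S [Q ( [S [Q ( )] [S [Q ( )]]] )] [S [Q ( )]]]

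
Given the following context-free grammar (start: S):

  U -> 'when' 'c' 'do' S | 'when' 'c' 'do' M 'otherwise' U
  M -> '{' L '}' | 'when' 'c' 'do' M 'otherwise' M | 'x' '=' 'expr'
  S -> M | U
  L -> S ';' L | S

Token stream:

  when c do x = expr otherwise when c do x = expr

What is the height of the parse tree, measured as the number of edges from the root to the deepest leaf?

[S [U when c do [M x = expr] otherwise [U when c do [S [M x = expr]]]]]

5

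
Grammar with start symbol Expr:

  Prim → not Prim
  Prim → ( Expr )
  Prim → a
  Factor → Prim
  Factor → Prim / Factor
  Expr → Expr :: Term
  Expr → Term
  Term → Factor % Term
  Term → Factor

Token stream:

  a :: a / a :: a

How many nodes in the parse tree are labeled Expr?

[Expr [Expr [Expr [Term [Factor [Prim a]]]] :: [Term [Factor [Prim a] / [Factor [Prim a]]]]] :: [Term [Factor [Prim a]]]]

3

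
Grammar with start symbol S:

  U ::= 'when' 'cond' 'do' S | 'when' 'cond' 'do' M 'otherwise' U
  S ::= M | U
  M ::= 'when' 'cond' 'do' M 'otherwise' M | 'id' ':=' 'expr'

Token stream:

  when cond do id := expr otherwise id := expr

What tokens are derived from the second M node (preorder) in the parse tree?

[S [M when cond do [M id := expr] otherwise [M id := expr]]]

id := expr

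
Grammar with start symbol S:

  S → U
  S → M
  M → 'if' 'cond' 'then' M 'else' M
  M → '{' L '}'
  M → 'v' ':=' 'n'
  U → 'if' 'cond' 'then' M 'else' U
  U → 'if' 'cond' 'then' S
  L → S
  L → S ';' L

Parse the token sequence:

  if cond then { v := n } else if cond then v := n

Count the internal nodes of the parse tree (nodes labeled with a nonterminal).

[S [U if cond then [M { [L [S [M v := n]]] }] else [U if cond then [S [M v := n]]]]]

9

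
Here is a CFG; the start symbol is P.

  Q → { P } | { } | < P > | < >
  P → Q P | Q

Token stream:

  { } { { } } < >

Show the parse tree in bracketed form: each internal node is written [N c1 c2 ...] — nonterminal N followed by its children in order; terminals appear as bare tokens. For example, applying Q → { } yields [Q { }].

P
Q P
{ } P
{ } Q P
{ } { P } P
{ } { Q } P
{ } { { } } P
{ } { { } } Q
{ } { { } } < >

[P [Q { }] [P [Q { [P [Q { }]] }] [P [Q < >]]]]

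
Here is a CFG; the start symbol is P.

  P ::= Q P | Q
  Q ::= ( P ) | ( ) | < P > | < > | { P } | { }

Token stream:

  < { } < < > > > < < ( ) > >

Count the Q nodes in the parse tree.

[P [Q < [P [Q { }] [P [Q < [P [Q < >]] >]]] >] [P [Q < [P [Q < [P [Q ( )]] >]] >]]]

7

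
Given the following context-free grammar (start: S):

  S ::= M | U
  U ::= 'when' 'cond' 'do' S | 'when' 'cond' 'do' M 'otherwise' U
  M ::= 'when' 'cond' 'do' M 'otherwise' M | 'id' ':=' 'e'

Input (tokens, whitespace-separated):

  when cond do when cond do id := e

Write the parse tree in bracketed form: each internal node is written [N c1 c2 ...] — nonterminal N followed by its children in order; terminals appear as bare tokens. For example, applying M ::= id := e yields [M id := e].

S
U
when cond do S
when cond do U
when cond do when cond do S
when cond do when cond do M
when cond do when cond do id := e

[S [U when cond do [S [U when cond do [S [M id := e]]]]]]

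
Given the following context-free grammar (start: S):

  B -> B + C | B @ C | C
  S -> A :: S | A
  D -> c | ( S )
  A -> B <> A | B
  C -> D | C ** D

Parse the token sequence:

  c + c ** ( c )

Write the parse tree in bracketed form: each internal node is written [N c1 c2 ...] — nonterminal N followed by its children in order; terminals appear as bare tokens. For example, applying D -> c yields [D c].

S
A
B
B + C
C + C
D + C
c + C
c + C ** D
c + D ** D
c + c ** D
c + c ** ( S )
c + c ** ( A )
c + c ** ( B )
c + c ** ( C )
c + c ** ( D )
c + c ** ( c )

[S [A [B [B [C [D c]]] + [C [C [D c]] ** [D ( [S [A [B [C [D c]]]]] )]]]]]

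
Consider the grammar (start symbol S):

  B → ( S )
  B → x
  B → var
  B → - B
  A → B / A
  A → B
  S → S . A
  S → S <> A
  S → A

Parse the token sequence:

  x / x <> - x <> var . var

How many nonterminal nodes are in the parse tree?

15

[S [S [S [S [A [B x] / [A [B x]]]] <> [A [B - [B x]]]] <> [A [B var]]] . [A [B var]]]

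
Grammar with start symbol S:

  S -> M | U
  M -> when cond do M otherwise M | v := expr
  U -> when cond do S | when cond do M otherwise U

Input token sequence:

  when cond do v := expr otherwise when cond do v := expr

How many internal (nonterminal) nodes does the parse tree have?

6

[S [U when cond do [M v := expr] otherwise [U when cond do [S [M v := expr]]]]]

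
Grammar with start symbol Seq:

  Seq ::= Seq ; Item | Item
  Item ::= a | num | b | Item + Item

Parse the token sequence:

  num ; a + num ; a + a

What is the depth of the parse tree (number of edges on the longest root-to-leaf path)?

4

[Seq [Seq [Seq [Item num]] ; [Item [Item a] + [Item num]]] ; [Item [Item a] + [Item a]]]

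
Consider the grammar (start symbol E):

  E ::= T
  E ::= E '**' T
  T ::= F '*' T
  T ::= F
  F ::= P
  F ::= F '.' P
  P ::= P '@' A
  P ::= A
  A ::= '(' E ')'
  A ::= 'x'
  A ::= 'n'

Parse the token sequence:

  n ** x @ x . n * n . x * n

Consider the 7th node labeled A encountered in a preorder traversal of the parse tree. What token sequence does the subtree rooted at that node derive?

n

[E [E [T [F [P [A n]]]]] ** [T [F [F [P [P [A x]] @ [A x]]] . [P [A n]]] * [T [F [F [P [A n]]] . [P [A x]]] * [T [F [P [A n]]]]]]]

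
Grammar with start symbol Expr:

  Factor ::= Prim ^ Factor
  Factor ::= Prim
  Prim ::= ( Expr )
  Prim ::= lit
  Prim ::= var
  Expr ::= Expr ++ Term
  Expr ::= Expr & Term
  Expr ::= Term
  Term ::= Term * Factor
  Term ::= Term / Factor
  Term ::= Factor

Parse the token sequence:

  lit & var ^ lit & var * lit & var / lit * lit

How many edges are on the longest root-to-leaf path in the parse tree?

7

[Expr [Expr [Expr [Expr [Term [Factor [Prim lit]]]] & [Term [Factor [Prim var] ^ [Factor [Prim lit]]]]] & [Term [Term [Factor [Prim var]]] * [Factor [Prim lit]]]] & [Term [Term [Term [Factor [Prim var]]] / [Factor [Prim lit]]] * [Factor [Prim lit]]]]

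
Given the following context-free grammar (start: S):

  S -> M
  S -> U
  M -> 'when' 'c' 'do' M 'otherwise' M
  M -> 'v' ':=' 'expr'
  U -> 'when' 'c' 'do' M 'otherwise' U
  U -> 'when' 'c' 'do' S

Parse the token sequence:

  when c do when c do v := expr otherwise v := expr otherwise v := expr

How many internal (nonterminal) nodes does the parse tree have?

6

[S [M when c do [M when c do [M v := expr] otherwise [M v := expr]] otherwise [M v := expr]]]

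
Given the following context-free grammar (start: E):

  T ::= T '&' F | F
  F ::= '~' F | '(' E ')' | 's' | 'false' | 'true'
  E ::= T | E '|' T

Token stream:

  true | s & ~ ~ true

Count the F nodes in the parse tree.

5

[E [E [T [F true]]] | [T [T [F s]] & [F ~ [F ~ [F true]]]]]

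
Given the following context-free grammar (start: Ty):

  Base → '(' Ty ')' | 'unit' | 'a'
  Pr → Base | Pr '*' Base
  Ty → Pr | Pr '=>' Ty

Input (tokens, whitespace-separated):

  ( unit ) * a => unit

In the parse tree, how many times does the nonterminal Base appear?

[Ty [Pr [Pr [Base ( [Ty [Pr [Base unit]]] )]] * [Base a]] => [Ty [Pr [Base unit]]]]

4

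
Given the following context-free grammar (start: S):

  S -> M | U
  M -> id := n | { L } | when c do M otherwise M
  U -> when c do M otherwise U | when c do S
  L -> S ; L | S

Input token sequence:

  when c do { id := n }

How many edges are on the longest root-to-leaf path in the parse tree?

7

[S [U when c do [S [M { [L [S [M id := n]]] }]]]]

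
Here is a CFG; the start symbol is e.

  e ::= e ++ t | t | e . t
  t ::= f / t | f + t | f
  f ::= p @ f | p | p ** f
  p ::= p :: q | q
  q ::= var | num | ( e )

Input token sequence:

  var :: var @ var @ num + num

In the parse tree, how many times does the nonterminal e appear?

[e [t [f [p [p [q var]] :: [q var]] @ [f [p [q var]] @ [f [p [q num]]]]] + [t [f [p [q num]]]]]]

1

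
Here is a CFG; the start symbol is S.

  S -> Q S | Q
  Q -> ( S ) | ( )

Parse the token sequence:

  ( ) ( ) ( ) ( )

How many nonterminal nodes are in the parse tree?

[S [Q ( )] [S [Q ( )] [S [Q ( )] [S [Q ( )]]]]]

8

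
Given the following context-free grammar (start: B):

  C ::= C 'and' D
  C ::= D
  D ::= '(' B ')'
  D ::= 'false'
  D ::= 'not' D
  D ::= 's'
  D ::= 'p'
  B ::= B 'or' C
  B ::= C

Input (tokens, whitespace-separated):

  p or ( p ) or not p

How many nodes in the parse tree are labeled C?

[B [B [B [C [D p]]] or [C [D ( [B [C [D p]]] )]]] or [C [D not [D p]]]]

4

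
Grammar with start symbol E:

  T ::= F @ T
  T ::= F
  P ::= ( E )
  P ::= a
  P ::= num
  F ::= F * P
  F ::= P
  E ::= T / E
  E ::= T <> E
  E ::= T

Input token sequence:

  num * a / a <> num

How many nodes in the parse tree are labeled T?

[E [T [F [F [P num]] * [P a]]] / [E [T [F [P a]]] <> [E [T [F [P num]]]]]]

3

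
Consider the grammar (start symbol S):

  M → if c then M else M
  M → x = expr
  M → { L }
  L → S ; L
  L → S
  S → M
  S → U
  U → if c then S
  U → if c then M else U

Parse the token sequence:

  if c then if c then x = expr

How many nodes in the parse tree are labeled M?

[S [U if c then [S [U if c then [S [M x = expr]]]]]]

1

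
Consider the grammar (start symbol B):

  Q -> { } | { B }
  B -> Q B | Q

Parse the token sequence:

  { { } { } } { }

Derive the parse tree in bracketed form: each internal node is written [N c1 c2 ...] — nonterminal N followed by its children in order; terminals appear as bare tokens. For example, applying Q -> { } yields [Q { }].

B
Q B
{ B } B
{ Q B } B
{ { } B } B
{ { } Q } B
{ { } { } } B
{ { } { } } Q
{ { } { } } { }

[B [Q { [B [Q { }] [B [Q { }]]] }] [B [Q { }]]]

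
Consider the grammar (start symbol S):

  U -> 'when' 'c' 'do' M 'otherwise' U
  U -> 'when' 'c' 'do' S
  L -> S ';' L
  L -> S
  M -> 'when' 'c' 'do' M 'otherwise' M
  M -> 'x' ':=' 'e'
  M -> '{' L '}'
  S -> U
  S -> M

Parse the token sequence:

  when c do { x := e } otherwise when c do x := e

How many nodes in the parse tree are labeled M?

3

[S [U when c do [M { [L [S [M x := e]]] }] otherwise [U when c do [S [M x := e]]]]]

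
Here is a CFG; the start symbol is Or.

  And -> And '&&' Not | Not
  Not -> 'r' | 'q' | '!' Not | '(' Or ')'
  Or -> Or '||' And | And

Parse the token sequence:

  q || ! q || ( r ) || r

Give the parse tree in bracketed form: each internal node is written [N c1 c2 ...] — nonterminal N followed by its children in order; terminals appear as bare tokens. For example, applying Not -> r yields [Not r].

[Or [Or [Or [Or [And [Not q]]] || [And [Not ! [Not q]]]] || [And [Not ( [Or [And [Not r]]] )]]] || [And [Not r]]]

Or
Or || And
Or || And || And
Or || And || And || And
And || And || And || And
Not || And || And || And
q || And || And || And
q || Not || And || And
q || ! Not || And || And
q || ! q || And || And
q || ! q || Not || And
q || ! q || ( Or ) || And
q || ! q || ( And ) || And
q || ! q || ( Not ) || And
q || ! q || ( r ) || And
q || ! q || ( r ) || Not
q || ! q || ( r ) || r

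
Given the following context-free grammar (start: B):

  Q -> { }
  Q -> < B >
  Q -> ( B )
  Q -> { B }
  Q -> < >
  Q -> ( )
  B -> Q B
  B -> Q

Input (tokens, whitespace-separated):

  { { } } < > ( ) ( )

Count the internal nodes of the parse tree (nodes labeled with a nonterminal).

[B [Q { [B [Q { }]] }] [B [Q < >] [B [Q ( )] [B [Q ( )]]]]]

10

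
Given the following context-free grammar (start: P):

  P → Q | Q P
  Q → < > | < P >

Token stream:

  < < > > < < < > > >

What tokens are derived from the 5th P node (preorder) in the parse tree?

[P [Q < [P [Q < >]] >] [P [Q < [P [Q < [P [Q < >]] >]] >]]]

< >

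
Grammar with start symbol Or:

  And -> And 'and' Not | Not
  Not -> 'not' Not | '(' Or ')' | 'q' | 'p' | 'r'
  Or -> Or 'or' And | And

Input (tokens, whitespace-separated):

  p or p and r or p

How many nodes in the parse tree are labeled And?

4

[Or [Or [Or [And [Not p]]] or [And [And [Not p]] and [Not r]]] or [And [Not p]]]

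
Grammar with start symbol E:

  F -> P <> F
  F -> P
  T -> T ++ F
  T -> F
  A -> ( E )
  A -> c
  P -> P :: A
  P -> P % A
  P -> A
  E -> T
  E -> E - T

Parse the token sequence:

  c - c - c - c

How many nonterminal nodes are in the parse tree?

20

[E [E [E [E [T [F [P [A c]]]]] - [T [F [P [A c]]]]] - [T [F [P [A c]]]]] - [T [F [P [A c]]]]]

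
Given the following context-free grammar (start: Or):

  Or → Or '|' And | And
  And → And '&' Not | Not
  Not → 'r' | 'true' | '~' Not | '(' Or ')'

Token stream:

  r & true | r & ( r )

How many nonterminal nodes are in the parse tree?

13

[Or [Or [And [And [Not r]] & [Not true]]] | [And [And [Not r]] & [Not ( [Or [And [Not r]]] )]]]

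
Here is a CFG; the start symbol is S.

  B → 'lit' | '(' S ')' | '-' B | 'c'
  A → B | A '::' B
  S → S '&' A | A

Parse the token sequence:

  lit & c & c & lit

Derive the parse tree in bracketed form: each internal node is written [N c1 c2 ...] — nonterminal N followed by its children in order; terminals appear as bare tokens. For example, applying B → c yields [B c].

[S [S [S [S [A [B lit]]] & [A [B c]]] & [A [B c]]] & [A [B lit]]]

S
S & A
S & A & A
S & A & A & A
A & A & A & A
B & A & A & A
lit & A & A & A
lit & B & A & A
lit & c & A & A
lit & c & B & A
lit & c & c & A
lit & c & c & B
lit & c & c & lit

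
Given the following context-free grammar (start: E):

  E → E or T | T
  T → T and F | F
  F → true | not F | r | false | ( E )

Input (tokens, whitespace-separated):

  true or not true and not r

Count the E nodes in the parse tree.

2

[E [E [T [F true]]] or [T [T [F not [F true]]] and [F not [F r]]]]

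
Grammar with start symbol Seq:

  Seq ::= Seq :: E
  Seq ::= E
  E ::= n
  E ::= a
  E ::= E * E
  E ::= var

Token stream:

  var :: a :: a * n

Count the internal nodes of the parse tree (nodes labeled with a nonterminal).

[Seq [Seq [Seq [E var]] :: [E a]] :: [E [E a] * [E n]]]

8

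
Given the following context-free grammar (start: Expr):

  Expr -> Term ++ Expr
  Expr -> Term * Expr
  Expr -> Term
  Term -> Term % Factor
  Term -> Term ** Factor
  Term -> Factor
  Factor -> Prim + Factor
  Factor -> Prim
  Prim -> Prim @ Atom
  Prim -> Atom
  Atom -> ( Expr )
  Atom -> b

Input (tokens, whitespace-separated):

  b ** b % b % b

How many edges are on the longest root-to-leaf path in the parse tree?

8

[Expr [Term [Term [Term [Term [Factor [Prim [Atom b]]]] ** [Factor [Prim [Atom b]]]] % [Factor [Prim [Atom b]]]] % [Factor [Prim [Atom b]]]]]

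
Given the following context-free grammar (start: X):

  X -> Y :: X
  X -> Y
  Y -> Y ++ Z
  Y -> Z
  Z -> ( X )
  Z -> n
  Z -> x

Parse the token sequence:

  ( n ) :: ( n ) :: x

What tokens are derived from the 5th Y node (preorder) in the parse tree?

[X [Y [Z ( [X [Y [Z n]]] )]] :: [X [Y [Z ( [X [Y [Z n]]] )]] :: [X [Y [Z x]]]]]

x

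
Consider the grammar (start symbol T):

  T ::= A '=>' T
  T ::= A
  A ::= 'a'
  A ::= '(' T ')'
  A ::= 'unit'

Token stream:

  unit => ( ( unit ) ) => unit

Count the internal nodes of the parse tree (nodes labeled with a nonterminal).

10

[T [A unit] => [T [A ( [T [A ( [T [A unit]] )]] )] => [T [A unit]]]]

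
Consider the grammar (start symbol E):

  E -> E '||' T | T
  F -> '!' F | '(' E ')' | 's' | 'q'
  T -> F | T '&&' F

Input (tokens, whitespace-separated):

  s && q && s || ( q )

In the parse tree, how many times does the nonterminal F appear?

[E [E [T [T [T [F s]] && [F q]] && [F s]]] || [T [F ( [E [T [F q]]] )]]]

5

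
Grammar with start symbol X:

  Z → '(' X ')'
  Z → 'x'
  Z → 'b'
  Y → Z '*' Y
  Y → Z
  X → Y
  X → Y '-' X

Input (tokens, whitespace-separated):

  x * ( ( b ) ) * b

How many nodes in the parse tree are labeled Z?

[X [Y [Z x] * [Y [Z ( [X [Y [Z ( [X [Y [Z b]]] )]]] )] * [Y [Z b]]]]]

5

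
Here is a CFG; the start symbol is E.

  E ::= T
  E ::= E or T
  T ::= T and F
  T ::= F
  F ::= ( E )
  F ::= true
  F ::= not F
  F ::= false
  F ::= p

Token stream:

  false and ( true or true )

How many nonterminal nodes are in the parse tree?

[E [T [T [F false]] and [F ( [E [E [T [F true]]] or [T [F true]]] )]]]

11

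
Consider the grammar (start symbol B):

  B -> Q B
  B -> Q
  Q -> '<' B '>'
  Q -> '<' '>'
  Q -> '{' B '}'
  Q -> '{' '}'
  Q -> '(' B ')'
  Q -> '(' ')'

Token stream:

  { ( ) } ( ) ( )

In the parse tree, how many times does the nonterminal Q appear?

[B [Q { [B [Q ( )]] }] [B [Q ( )] [B [Q ( )]]]]

4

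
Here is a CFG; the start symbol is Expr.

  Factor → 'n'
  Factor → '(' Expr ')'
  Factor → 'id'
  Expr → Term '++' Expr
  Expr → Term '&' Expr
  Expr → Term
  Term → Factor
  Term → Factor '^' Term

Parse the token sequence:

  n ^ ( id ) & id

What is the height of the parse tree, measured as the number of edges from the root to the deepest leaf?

[Expr [Term [Factor n] ^ [Term [Factor ( [Expr [Term [Factor id]]] )]]] & [Expr [Term [Factor id]]]]

7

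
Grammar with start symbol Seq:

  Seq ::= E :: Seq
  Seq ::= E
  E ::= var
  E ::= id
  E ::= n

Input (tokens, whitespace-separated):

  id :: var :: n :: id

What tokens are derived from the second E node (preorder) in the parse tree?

[Seq [E id] :: [Seq [E var] :: [Seq [E n] :: [Seq [E id]]]]]

var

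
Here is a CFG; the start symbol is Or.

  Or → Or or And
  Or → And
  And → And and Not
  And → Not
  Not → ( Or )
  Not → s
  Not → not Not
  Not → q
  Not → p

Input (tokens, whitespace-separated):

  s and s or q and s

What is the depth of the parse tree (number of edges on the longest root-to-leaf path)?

[Or [Or [And [And [Not s]] and [Not s]]] or [And [And [Not q]] and [Not s]]]

5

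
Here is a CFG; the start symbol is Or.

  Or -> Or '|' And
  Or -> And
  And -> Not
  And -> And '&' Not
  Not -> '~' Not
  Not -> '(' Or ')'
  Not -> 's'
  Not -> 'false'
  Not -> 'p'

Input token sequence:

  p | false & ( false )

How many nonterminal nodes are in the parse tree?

[Or [Or [And [Not p]]] | [And [And [Not false]] & [Not ( [Or [And [Not false]]] )]]]

11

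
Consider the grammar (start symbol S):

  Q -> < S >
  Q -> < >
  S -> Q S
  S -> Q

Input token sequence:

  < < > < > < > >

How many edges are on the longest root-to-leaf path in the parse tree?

[S [Q < [S [Q < >] [S [Q < >] [S [Q < >]]]] >]]

6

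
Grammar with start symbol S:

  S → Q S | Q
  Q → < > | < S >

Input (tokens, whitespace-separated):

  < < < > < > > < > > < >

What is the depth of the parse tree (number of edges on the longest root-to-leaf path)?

7

[S [Q < [S [Q < [S [Q < >] [S [Q < >]]] >] [S [Q < >]]] >] [S [Q < >]]]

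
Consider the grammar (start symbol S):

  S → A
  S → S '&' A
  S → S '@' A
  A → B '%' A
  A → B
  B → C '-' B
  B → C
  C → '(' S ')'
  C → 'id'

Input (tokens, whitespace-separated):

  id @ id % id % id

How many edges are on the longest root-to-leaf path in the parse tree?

[S [S [A [B [C id]]]] @ [A [B [C id]] % [A [B [C id]] % [A [B [C id]]]]]]

6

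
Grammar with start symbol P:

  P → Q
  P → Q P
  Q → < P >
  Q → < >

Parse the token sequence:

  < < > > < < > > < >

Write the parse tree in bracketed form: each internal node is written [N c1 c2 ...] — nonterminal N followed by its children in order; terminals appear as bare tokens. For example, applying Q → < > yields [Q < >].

[P [Q < [P [Q < >]] >] [P [Q < [P [Q < >]] >] [P [Q < >]]]]

P
Q P
< P > P
< Q > P
< < > > P
< < > > Q P
< < > > < P > P
< < > > < Q > P
< < > > < < > > P
< < > > < < > > Q
< < > > < < > > < >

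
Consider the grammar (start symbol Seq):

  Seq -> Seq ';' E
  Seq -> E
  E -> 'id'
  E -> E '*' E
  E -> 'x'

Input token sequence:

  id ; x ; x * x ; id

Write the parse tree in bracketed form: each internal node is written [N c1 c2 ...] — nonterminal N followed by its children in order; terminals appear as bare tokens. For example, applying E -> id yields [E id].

Seq
Seq ; E
Seq ; E ; E
Seq ; E ; E ; E
E ; E ; E ; E
id ; E ; E ; E
id ; x ; E ; E
id ; x ; E * E ; E
id ; x ; x * E ; E
id ; x ; x * x ; E
id ; x ; x * x ; id

[Seq [Seq [Seq [Seq [E id]] ; [E x]] ; [E [E x] * [E x]]] ; [E id]]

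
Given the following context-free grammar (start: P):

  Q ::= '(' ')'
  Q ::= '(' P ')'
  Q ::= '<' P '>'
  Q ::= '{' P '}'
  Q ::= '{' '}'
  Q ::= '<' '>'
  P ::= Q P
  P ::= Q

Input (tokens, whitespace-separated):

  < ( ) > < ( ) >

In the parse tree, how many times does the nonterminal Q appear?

4

[P [Q < [P [Q ( )]] >] [P [Q < [P [Q ( )]] >]]]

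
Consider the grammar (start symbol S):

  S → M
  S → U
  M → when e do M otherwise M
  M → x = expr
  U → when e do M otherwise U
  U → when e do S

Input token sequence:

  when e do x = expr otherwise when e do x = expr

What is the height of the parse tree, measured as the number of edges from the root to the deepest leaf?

[S [U when e do [M x = expr] otherwise [U when e do [S [M x = expr]]]]]

5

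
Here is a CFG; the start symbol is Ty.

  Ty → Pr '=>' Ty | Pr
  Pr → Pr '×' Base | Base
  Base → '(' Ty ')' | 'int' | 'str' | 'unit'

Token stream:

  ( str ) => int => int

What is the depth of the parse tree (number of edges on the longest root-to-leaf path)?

[Ty [Pr [Base ( [Ty [Pr [Base str]]] )]] => [Ty [Pr [Base int]] => [Ty [Pr [Base int]]]]]

6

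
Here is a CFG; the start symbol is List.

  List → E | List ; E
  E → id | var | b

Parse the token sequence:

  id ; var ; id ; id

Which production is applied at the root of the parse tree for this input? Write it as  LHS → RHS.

[List [List [List [List [E id]] ; [E var]] ; [E id]] ; [E id]]

List → List ; E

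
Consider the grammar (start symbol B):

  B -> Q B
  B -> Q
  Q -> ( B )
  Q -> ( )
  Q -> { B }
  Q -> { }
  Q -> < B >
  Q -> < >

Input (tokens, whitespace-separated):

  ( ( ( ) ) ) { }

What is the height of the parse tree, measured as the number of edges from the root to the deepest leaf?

[B [Q ( [B [Q ( [B [Q ( )]] )]] )] [B [Q { }]]]

6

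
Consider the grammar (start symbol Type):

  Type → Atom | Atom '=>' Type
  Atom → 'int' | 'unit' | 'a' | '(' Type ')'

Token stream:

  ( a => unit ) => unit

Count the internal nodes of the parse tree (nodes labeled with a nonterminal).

[Type [Atom ( [Type [Atom a] => [Type [Atom unit]]] )] => [Type [Atom unit]]]

8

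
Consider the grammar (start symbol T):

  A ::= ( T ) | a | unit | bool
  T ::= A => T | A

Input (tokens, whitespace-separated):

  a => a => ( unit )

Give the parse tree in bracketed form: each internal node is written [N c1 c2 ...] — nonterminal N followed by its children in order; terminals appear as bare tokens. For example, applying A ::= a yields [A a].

T
A => T
a => T
a => A => T
a => a => T
a => a => A
a => a => ( T )
a => a => ( A )
a => a => ( unit )

[T [A a] => [T [A a] => [T [A ( [T [A unit]] )]]]]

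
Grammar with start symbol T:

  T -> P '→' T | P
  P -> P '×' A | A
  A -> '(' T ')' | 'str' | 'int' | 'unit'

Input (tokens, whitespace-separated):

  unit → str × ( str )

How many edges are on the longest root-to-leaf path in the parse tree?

[T [P [A unit]] → [T [P [P [A str]] × [A ( [T [P [A str]]] )]]]]

7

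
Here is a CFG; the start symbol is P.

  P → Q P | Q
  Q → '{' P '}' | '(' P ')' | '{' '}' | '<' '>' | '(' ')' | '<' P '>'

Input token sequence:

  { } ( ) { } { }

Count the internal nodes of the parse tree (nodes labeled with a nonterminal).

8

[P [Q { }] [P [Q ( )] [P [Q { }] [P [Q { }]]]]]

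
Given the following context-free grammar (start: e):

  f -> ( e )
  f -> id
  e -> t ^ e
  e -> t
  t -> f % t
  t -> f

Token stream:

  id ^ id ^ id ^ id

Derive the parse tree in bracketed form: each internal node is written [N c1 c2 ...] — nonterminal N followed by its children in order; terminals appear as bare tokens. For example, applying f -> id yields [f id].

[e [t [f id]] ^ [e [t [f id]] ^ [e [t [f id]] ^ [e [t [f id]]]]]]

e
t ^ e
f ^ e
id ^ e
id ^ t ^ e
id ^ f ^ e
id ^ id ^ e
id ^ id ^ t ^ e
id ^ id ^ f ^ e
id ^ id ^ id ^ e
id ^ id ^ id ^ t
id ^ id ^ id ^ f
id ^ id ^ id ^ id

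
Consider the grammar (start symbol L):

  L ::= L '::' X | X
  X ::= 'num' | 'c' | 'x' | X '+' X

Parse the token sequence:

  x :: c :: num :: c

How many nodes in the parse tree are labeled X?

[L [L [L [L [X x]] :: [X c]] :: [X num]] :: [X c]]

4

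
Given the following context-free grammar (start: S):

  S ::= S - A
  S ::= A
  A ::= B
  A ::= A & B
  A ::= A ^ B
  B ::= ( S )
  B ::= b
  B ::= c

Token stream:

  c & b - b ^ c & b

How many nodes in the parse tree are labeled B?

[S [S [A [A [B c]] & [B b]]] - [A [A [A [B b]] ^ [B c]] & [B b]]]

5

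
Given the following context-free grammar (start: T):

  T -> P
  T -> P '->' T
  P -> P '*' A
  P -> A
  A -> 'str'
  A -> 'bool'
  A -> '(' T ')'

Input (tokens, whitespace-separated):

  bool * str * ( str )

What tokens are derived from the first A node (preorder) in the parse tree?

bool

[T [P [P [P [A bool]] * [A str]] * [A ( [T [P [A str]]] )]]]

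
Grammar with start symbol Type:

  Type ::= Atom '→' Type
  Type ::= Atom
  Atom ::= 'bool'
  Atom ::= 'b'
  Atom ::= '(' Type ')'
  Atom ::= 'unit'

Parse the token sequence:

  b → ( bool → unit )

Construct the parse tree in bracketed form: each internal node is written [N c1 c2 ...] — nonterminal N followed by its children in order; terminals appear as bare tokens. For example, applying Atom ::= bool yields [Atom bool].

[Type [Atom b] → [Type [Atom ( [Type [Atom bool] → [Type [Atom unit]]] )]]]

Type
Atom → Type
b → Type
b → Atom
b → ( Type )
b → ( Atom → Type )
b → ( bool → Type )
b → ( bool → Atom )
b → ( bool → unit )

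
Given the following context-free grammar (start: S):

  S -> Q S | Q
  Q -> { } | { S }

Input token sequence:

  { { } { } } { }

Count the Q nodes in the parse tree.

4

[S [Q { [S [Q { }] [S [Q { }]]] }] [S [Q { }]]]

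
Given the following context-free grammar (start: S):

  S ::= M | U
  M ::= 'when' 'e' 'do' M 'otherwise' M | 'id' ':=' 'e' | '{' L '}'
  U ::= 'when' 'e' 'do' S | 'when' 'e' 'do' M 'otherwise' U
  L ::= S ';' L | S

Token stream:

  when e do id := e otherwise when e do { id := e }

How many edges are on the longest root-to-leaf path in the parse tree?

8

[S [U when e do [M id := e] otherwise [U when e do [S [M { [L [S [M id := e]]] }]]]]]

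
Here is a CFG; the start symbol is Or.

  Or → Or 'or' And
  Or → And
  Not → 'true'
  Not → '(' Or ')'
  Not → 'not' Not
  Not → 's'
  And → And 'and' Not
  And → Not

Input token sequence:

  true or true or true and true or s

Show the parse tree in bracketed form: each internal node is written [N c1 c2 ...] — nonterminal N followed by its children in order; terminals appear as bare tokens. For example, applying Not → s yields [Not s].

Or
Or or And
Or or And or And
Or or And or And or And
And or And or And or And
Not or And or And or And
true or And or And or And
true or Not or And or And
true or true or And or And
true or true or And and Not or And
true or true or Not and Not or And
true or true or true and Not or And
true or true or true and true or And
true or true or true and true or Not
true or true or true and true or s

[Or [Or [Or [Or [And [Not true]]] or [And [Not true]]] or [And [And [Not true]] and [Not true]]] or [And [Not s]]]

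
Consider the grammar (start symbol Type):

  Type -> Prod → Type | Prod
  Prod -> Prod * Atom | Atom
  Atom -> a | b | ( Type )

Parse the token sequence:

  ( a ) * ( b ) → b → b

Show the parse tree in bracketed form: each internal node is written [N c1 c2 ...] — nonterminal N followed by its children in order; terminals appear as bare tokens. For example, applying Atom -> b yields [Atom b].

Type
Prod → Type
Prod * Atom → Type
Atom * Atom → Type
( Type ) * Atom → Type
( Prod ) * Atom → Type
( Atom ) * Atom → Type
( a ) * Atom → Type
( a ) * ( Type ) → Type
( a ) * ( Prod ) → Type
( a ) * ( Atom ) → Type
( a ) * ( b ) → Type
( a ) * ( b ) → Prod → Type
( a ) * ( b ) → Atom → Type
( a ) * ( b ) → b → Type
( a ) * ( b ) → b → Prod
( a ) * ( b ) → b → Atom
( a ) * ( b ) → b → b

[Type [Prod [Prod [Atom ( [Type [Prod [Atom a]]] )]] * [Atom ( [Type [Prod [Atom b]]] )]] → [Type [Prod [Atom b]] → [Type [Prod [Atom b]]]]]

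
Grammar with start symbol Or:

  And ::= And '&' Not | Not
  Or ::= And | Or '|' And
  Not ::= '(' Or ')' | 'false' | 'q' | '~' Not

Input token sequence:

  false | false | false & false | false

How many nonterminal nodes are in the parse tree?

14

[Or [Or [Or [Or [And [Not false]]] | [And [Not false]]] | [And [And [Not false]] & [Not false]]] | [And [Not false]]]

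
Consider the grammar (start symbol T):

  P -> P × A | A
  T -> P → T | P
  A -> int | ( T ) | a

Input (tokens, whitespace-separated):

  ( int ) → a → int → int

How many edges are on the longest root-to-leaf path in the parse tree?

[T [P [A ( [T [P [A int]]] )]] → [T [P [A a]] → [T [P [A int]] → [T [P [A int]]]]]]

6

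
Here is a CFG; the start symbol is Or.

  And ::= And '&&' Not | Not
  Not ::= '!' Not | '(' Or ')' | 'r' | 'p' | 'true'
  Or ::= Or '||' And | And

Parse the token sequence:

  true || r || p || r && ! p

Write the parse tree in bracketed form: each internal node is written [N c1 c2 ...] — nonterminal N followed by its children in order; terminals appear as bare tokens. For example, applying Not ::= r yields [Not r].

[Or [Or [Or [Or [And [Not true]]] || [And [Not r]]] || [And [Not p]]] || [And [And [Not r]] && [Not ! [Not p]]]]

Or
Or || And
Or || And || And
Or || And || And || And
And || And || And || And
Not || And || And || And
true || And || And || And
true || Not || And || And
true || r || And || And
true || r || Not || And
true || r || p || And
true || r || p || And && Not
true || r || p || Not && Not
true || r || p || r && Not
true || r || p || r && ! Not
true || r || p || r && ! p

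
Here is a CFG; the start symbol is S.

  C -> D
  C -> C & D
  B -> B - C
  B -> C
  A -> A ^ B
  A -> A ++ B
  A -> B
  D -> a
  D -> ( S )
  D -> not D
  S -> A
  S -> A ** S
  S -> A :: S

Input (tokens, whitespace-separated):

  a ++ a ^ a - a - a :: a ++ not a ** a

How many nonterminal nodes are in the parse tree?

[S [A [A [A [B [C [D a]]]] ++ [B [C [D a]]]] ^ [B [B [B [C [D a]]] - [C [D a]]] - [C [D a]]]] :: [S [A [A [B [C [D a]]]] ++ [B [C [D not [D a]]]]] ** [S [A [B [C [D a]]]]]]]

34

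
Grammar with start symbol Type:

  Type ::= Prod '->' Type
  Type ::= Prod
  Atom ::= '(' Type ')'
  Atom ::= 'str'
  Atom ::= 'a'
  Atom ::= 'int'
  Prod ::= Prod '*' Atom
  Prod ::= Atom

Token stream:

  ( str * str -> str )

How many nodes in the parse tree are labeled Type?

3

[Type [Prod [Atom ( [Type [Prod [Prod [Atom str]] * [Atom str]] -> [Type [Prod [Atom str]]]] )]]]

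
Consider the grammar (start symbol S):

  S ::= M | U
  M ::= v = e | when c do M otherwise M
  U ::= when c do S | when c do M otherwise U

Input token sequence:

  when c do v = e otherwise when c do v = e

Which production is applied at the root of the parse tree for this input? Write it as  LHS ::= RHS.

S ::= U

[S [U when c do [M v = e] otherwise [U when c do [S [M v = e]]]]]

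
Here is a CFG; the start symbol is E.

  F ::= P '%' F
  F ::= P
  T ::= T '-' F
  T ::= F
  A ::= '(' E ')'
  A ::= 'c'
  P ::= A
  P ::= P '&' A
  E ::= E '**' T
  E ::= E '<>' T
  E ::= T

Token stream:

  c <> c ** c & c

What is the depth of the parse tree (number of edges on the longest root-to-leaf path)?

7

[E [E [E [T [F [P [A c]]]]] <> [T [F [P [A c]]]]] ** [T [F [P [P [A c]] & [A c]]]]]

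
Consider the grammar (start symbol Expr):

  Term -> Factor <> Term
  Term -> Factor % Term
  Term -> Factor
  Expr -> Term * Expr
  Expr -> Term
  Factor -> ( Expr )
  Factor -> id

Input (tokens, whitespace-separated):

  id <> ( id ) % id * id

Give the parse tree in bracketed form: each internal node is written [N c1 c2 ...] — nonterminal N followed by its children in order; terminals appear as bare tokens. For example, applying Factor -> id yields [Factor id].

Expr
Term * Expr
Factor <> Term * Expr
id <> Term * Expr
id <> Factor % Term * Expr
id <> ( Expr ) % Term * Expr
id <> ( Term ) % Term * Expr
id <> ( Factor ) % Term * Expr
id <> ( id ) % Term * Expr
id <> ( id ) % Factor * Expr
id <> ( id ) % id * Expr
id <> ( id ) % id * Term
id <> ( id ) % id * Factor
id <> ( id ) % id * id

[Expr [Term [Factor id] <> [Term [Factor ( [Expr [Term [Factor id]]] )] % [Term [Factor id]]]] * [Expr [Term [Factor id]]]]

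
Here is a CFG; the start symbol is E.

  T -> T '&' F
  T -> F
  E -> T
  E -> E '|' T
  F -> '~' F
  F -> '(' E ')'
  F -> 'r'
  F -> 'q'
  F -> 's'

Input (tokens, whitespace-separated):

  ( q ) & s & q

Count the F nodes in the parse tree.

4

[E [T [T [T [F ( [E [T [F q]]] )]] & [F s]] & [F q]]]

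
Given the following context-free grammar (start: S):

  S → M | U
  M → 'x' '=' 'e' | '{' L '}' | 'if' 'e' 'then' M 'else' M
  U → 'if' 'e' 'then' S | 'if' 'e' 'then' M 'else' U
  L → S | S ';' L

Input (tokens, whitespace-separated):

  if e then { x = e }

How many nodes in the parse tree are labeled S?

3

[S [U if e then [S [M { [L [S [M x = e]]] }]]]]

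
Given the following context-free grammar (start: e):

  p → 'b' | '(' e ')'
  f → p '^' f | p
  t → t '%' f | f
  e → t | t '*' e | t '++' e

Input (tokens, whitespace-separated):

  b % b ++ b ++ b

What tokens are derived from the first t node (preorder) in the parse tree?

b % b

[e [t [t [f [p b]]] % [f [p b]]] ++ [e [t [f [p b]]] ++ [e [t [f [p b]]]]]]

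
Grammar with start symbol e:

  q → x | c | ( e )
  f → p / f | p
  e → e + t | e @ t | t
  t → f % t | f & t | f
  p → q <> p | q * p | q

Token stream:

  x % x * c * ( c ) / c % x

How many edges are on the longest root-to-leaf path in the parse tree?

13

[e [t [f [p [q x]]] % [t [f [p [q x] * [p [q c] * [p [q ( [e [t [f [p [q c]]]]] )]]]] / [f [p [q c]]]] % [t [f [p [q x]]]]]]]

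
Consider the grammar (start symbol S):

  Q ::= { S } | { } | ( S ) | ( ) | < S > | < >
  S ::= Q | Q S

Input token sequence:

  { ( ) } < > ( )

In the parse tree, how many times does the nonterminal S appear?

[S [Q { [S [Q ( )]] }] [S [Q < >] [S [Q ( )]]]]

4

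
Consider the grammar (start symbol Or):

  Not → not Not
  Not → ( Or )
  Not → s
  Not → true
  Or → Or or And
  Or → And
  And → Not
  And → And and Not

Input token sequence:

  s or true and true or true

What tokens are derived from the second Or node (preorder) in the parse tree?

s or true and true

[Or [Or [Or [And [Not s]]] or [And [And [Not true]] and [Not true]]] or [And [Not true]]]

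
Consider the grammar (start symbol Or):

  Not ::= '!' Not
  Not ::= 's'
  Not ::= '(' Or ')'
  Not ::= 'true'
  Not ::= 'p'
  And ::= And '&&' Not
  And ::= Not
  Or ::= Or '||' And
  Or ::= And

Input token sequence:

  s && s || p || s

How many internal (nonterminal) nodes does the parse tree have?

[Or [Or [Or [And [And [Not s]] && [Not s]]] || [And [Not p]]] || [And [Not s]]]

11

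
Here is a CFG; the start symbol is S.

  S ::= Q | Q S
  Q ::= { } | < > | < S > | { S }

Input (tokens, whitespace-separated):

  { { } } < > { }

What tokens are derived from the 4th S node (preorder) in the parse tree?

{ }

[S [Q { [S [Q { }]] }] [S [Q < >] [S [Q { }]]]]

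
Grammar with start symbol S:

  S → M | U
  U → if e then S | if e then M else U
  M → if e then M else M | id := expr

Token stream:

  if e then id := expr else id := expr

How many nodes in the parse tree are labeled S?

[S [M if e then [M id := expr] else [M id := expr]]]

1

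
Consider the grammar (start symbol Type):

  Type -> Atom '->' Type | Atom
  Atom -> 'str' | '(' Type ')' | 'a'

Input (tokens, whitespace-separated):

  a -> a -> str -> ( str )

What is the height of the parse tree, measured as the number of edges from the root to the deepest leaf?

7

[Type [Atom a] -> [Type [Atom a] -> [Type [Atom str] -> [Type [Atom ( [Type [Atom str]] )]]]]]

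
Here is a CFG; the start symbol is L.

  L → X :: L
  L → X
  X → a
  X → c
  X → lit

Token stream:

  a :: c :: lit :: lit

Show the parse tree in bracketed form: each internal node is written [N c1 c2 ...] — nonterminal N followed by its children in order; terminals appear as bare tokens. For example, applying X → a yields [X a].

L
X :: L
a :: L
a :: X :: L
a :: c :: L
a :: c :: X :: L
a :: c :: lit :: L
a :: c :: lit :: X
a :: c :: lit :: lit

[L [X a] :: [L [X c] :: [L [X lit] :: [L [X lit]]]]]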